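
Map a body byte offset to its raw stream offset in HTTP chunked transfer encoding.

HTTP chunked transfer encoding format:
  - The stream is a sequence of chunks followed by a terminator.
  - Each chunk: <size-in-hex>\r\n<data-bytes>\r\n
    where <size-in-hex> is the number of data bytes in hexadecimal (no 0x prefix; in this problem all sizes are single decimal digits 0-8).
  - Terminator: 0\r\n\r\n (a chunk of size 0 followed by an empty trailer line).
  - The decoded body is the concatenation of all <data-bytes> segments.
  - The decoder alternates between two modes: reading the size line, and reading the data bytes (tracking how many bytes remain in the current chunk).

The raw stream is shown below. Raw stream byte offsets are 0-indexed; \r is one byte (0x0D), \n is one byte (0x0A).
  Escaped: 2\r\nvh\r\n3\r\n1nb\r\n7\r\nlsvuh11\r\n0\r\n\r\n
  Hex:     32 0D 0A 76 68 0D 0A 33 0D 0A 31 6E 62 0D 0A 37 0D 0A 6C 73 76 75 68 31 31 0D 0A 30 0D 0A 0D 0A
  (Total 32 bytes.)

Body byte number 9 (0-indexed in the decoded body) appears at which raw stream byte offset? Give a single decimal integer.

Answer: 22

Derivation:
Chunk 1: stream[0..1]='2' size=0x2=2, data at stream[3..5]='vh' -> body[0..2], body so far='vh'
Chunk 2: stream[7..8]='3' size=0x3=3, data at stream[10..13]='1nb' -> body[2..5], body so far='vh1nb'
Chunk 3: stream[15..16]='7' size=0x7=7, data at stream[18..25]='lsvuh11' -> body[5..12], body so far='vh1nblsvuh11'
Chunk 4: stream[27..28]='0' size=0 (terminator). Final body='vh1nblsvuh11' (12 bytes)
Body byte 9 at stream offset 22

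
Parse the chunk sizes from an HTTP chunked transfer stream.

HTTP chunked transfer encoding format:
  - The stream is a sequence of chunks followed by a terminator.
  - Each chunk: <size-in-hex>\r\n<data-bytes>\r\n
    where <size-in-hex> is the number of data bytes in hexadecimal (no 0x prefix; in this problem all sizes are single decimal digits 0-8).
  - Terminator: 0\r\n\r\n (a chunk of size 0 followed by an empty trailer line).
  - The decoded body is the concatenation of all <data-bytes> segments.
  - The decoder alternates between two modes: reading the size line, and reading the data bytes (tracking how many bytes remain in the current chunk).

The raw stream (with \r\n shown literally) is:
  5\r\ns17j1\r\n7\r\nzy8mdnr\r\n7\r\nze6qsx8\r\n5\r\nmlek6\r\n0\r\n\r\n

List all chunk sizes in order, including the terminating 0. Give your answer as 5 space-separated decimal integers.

Answer: 5 7 7 5 0

Derivation:
Chunk 1: stream[0..1]='5' size=0x5=5, data at stream[3..8]='s17j1' -> body[0..5], body so far='s17j1'
Chunk 2: stream[10..11]='7' size=0x7=7, data at stream[13..20]='zy8mdnr' -> body[5..12], body so far='s17j1zy8mdnr'
Chunk 3: stream[22..23]='7' size=0x7=7, data at stream[25..32]='ze6qsx8' -> body[12..19], body so far='s17j1zy8mdnrze6qsx8'
Chunk 4: stream[34..35]='5' size=0x5=5, data at stream[37..42]='mlek6' -> body[19..24], body so far='s17j1zy8mdnrze6qsx8mlek6'
Chunk 5: stream[44..45]='0' size=0 (terminator). Final body='s17j1zy8mdnrze6qsx8mlek6' (24 bytes)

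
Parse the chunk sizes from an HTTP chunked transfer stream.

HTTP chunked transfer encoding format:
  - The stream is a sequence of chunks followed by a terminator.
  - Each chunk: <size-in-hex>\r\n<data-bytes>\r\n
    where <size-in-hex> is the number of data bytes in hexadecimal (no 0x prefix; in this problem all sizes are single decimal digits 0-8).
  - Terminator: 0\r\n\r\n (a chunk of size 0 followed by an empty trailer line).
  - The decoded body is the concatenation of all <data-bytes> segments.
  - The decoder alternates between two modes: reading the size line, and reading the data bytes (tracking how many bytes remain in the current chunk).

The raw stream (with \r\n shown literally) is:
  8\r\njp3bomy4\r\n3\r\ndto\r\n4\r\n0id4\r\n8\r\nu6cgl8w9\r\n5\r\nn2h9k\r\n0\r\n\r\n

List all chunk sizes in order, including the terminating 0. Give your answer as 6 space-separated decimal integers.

Chunk 1: stream[0..1]='8' size=0x8=8, data at stream[3..11]='jp3bomy4' -> body[0..8], body so far='jp3bomy4'
Chunk 2: stream[13..14]='3' size=0x3=3, data at stream[16..19]='dto' -> body[8..11], body so far='jp3bomy4dto'
Chunk 3: stream[21..22]='4' size=0x4=4, data at stream[24..28]='0id4' -> body[11..15], body so far='jp3bomy4dto0id4'
Chunk 4: stream[30..31]='8' size=0x8=8, data at stream[33..41]='u6cgl8w9' -> body[15..23], body so far='jp3bomy4dto0id4u6cgl8w9'
Chunk 5: stream[43..44]='5' size=0x5=5, data at stream[46..51]='n2h9k' -> body[23..28], body so far='jp3bomy4dto0id4u6cgl8w9n2h9k'
Chunk 6: stream[53..54]='0' size=0 (terminator). Final body='jp3bomy4dto0id4u6cgl8w9n2h9k' (28 bytes)

Answer: 8 3 4 8 5 0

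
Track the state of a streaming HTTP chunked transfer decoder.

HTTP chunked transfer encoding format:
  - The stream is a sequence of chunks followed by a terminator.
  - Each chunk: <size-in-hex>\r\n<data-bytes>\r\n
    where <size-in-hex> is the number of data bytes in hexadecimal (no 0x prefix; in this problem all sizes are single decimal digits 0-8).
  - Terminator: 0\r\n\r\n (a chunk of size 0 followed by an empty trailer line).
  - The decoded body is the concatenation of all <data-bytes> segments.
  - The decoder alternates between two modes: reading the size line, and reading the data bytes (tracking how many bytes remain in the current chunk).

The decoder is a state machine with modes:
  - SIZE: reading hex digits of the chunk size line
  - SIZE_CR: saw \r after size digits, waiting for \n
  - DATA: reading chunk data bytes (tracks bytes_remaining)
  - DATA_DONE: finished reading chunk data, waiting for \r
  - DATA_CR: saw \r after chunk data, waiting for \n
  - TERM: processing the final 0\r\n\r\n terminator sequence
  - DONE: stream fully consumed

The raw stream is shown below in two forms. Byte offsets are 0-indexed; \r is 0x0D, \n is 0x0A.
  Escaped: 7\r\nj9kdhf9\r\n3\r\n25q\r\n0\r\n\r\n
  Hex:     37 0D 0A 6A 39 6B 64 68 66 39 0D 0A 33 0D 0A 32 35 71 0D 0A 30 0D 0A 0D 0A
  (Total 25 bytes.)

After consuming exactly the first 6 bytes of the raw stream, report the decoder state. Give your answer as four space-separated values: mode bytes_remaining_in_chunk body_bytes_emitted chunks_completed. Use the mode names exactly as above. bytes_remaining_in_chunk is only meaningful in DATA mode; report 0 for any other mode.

Answer: DATA 4 3 0

Derivation:
Byte 0 = '7': mode=SIZE remaining=0 emitted=0 chunks_done=0
Byte 1 = 0x0D: mode=SIZE_CR remaining=0 emitted=0 chunks_done=0
Byte 2 = 0x0A: mode=DATA remaining=7 emitted=0 chunks_done=0
Byte 3 = 'j': mode=DATA remaining=6 emitted=1 chunks_done=0
Byte 4 = '9': mode=DATA remaining=5 emitted=2 chunks_done=0
Byte 5 = 'k': mode=DATA remaining=4 emitted=3 chunks_done=0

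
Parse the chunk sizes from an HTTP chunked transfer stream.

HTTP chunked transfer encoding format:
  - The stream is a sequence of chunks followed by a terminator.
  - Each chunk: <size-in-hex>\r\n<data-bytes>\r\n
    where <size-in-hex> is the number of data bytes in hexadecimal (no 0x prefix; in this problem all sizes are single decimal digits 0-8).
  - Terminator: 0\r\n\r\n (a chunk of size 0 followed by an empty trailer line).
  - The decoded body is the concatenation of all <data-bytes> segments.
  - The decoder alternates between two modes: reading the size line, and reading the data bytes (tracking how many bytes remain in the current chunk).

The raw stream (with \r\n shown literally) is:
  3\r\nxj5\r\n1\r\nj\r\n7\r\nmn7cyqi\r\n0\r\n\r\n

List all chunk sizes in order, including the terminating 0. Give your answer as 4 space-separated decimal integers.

Chunk 1: stream[0..1]='3' size=0x3=3, data at stream[3..6]='xj5' -> body[0..3], body so far='xj5'
Chunk 2: stream[8..9]='1' size=0x1=1, data at stream[11..12]='j' -> body[3..4], body so far='xj5j'
Chunk 3: stream[14..15]='7' size=0x7=7, data at stream[17..24]='mn7cyqi' -> body[4..11], body so far='xj5jmn7cyqi'
Chunk 4: stream[26..27]='0' size=0 (terminator). Final body='xj5jmn7cyqi' (11 bytes)

Answer: 3 1 7 0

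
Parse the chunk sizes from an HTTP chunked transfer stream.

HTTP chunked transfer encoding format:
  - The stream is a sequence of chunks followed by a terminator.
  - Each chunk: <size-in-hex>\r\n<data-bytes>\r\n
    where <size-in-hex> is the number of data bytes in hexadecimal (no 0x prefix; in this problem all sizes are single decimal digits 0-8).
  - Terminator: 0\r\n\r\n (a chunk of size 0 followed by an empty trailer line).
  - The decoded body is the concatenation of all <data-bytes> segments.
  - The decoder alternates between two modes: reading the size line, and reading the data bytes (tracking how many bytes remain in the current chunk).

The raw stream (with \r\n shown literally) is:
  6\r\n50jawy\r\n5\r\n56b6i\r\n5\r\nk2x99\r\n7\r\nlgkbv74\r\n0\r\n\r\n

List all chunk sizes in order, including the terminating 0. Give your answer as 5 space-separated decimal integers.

Chunk 1: stream[0..1]='6' size=0x6=6, data at stream[3..9]='50jawy' -> body[0..6], body so far='50jawy'
Chunk 2: stream[11..12]='5' size=0x5=5, data at stream[14..19]='56b6i' -> body[6..11], body so far='50jawy56b6i'
Chunk 3: stream[21..22]='5' size=0x5=5, data at stream[24..29]='k2x99' -> body[11..16], body so far='50jawy56b6ik2x99'
Chunk 4: stream[31..32]='7' size=0x7=7, data at stream[34..41]='lgkbv74' -> body[16..23], body so far='50jawy56b6ik2x99lgkbv74'
Chunk 5: stream[43..44]='0' size=0 (terminator). Final body='50jawy56b6ik2x99lgkbv74' (23 bytes)

Answer: 6 5 5 7 0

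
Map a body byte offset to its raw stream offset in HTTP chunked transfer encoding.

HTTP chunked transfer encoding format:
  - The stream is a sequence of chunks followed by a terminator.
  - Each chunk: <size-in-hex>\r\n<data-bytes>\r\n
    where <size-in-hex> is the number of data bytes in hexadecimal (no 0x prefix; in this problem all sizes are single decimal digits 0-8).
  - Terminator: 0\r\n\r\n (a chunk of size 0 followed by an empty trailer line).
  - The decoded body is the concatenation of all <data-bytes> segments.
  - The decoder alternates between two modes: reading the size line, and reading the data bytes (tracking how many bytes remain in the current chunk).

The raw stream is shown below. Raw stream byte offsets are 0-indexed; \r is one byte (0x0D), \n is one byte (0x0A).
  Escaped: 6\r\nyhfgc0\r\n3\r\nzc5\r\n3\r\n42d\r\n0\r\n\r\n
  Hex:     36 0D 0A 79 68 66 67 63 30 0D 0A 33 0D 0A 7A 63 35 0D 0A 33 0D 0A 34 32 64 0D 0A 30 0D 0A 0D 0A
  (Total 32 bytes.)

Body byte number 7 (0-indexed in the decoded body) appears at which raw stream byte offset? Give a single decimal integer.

Chunk 1: stream[0..1]='6' size=0x6=6, data at stream[3..9]='yhfgc0' -> body[0..6], body so far='yhfgc0'
Chunk 2: stream[11..12]='3' size=0x3=3, data at stream[14..17]='zc5' -> body[6..9], body so far='yhfgc0zc5'
Chunk 3: stream[19..20]='3' size=0x3=3, data at stream[22..25]='42d' -> body[9..12], body so far='yhfgc0zc542d'
Chunk 4: stream[27..28]='0' size=0 (terminator). Final body='yhfgc0zc542d' (12 bytes)
Body byte 7 at stream offset 15

Answer: 15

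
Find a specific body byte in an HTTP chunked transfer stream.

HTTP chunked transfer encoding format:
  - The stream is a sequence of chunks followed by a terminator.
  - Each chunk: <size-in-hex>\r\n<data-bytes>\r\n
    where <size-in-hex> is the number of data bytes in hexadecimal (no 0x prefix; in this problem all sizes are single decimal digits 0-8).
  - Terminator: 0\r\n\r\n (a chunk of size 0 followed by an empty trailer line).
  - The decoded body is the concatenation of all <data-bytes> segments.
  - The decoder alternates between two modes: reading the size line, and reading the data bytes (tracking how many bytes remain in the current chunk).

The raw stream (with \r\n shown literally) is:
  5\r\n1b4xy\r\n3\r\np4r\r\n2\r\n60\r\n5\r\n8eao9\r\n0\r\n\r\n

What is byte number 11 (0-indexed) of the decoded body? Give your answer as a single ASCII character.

Answer: e

Derivation:
Chunk 1: stream[0..1]='5' size=0x5=5, data at stream[3..8]='1b4xy' -> body[0..5], body so far='1b4xy'
Chunk 2: stream[10..11]='3' size=0x3=3, data at stream[13..16]='p4r' -> body[5..8], body so far='1b4xyp4r'
Chunk 3: stream[18..19]='2' size=0x2=2, data at stream[21..23]='60' -> body[8..10], body so far='1b4xyp4r60'
Chunk 4: stream[25..26]='5' size=0x5=5, data at stream[28..33]='8eao9' -> body[10..15], body so far='1b4xyp4r608eao9'
Chunk 5: stream[35..36]='0' size=0 (terminator). Final body='1b4xyp4r608eao9' (15 bytes)
Body byte 11 = 'e'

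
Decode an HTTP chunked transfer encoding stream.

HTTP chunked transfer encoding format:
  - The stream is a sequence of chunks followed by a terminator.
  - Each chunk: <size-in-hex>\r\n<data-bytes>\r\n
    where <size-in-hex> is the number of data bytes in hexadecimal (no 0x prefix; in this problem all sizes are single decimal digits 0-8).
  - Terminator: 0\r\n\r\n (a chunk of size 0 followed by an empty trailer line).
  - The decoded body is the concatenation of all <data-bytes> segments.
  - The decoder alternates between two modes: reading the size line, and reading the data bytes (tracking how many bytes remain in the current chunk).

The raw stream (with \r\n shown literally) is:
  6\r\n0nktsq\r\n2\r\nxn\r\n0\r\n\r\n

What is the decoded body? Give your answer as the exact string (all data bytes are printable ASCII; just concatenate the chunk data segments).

Answer: 0nktsqxn

Derivation:
Chunk 1: stream[0..1]='6' size=0x6=6, data at stream[3..9]='0nktsq' -> body[0..6], body so far='0nktsq'
Chunk 2: stream[11..12]='2' size=0x2=2, data at stream[14..16]='xn' -> body[6..8], body so far='0nktsqxn'
Chunk 3: stream[18..19]='0' size=0 (terminator). Final body='0nktsqxn' (8 bytes)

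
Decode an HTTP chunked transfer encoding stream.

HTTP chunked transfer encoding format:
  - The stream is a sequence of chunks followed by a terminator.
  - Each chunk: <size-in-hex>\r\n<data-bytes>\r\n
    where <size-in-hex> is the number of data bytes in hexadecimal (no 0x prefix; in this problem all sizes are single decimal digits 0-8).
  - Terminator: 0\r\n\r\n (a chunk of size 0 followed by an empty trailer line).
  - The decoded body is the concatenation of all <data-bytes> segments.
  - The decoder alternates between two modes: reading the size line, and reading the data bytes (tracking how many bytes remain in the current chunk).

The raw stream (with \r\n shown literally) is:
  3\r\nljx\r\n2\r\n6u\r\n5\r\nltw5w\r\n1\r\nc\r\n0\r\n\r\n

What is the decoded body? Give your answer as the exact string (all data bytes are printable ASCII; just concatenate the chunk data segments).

Answer: ljx6ultw5wc

Derivation:
Chunk 1: stream[0..1]='3' size=0x3=3, data at stream[3..6]='ljx' -> body[0..3], body so far='ljx'
Chunk 2: stream[8..9]='2' size=0x2=2, data at stream[11..13]='6u' -> body[3..5], body so far='ljx6u'
Chunk 3: stream[15..16]='5' size=0x5=5, data at stream[18..23]='ltw5w' -> body[5..10], body so far='ljx6ultw5w'
Chunk 4: stream[25..26]='1' size=0x1=1, data at stream[28..29]='c' -> body[10..11], body so far='ljx6ultw5wc'
Chunk 5: stream[31..32]='0' size=0 (terminator). Final body='ljx6ultw5wc' (11 bytes)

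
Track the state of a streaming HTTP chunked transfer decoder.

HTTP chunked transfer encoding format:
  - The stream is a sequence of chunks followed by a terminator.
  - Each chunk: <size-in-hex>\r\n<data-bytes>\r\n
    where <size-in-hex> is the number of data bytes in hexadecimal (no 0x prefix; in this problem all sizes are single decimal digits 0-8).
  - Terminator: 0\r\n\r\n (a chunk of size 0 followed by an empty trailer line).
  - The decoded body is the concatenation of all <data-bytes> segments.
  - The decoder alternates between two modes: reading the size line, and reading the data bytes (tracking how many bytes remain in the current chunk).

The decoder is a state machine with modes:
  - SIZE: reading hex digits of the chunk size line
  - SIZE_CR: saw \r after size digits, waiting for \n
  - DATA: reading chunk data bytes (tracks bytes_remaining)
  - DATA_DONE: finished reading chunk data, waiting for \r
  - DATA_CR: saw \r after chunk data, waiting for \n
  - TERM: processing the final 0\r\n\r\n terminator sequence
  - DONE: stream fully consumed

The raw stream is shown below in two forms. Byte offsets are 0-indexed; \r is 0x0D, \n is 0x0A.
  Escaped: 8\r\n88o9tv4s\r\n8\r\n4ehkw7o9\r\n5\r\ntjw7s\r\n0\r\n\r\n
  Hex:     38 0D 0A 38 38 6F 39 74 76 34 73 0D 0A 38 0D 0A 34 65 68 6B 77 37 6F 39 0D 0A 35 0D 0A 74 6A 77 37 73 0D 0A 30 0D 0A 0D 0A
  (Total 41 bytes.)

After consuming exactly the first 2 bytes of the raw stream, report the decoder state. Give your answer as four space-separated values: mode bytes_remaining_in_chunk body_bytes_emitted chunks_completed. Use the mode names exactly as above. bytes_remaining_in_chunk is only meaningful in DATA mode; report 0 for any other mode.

Byte 0 = '8': mode=SIZE remaining=0 emitted=0 chunks_done=0
Byte 1 = 0x0D: mode=SIZE_CR remaining=0 emitted=0 chunks_done=0

Answer: SIZE_CR 0 0 0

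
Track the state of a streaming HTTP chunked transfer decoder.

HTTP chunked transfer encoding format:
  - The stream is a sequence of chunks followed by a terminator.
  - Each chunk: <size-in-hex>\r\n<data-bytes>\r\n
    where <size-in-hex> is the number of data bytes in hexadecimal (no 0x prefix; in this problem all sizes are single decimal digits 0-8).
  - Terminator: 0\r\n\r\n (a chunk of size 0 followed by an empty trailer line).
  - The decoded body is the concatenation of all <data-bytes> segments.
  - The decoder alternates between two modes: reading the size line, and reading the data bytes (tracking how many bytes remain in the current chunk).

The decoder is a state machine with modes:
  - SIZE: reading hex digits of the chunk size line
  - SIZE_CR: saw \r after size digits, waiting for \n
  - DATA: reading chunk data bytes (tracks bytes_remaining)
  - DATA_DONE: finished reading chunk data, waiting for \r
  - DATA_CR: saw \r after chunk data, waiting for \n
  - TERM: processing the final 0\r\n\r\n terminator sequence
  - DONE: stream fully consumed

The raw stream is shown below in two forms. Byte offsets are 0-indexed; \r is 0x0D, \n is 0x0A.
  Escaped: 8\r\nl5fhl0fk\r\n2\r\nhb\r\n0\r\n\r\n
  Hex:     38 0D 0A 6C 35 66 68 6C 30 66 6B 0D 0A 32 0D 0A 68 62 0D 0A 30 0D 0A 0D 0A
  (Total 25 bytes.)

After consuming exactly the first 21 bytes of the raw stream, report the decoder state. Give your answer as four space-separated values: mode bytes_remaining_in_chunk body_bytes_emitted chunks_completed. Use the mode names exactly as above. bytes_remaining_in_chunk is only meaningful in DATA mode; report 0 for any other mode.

Byte 0 = '8': mode=SIZE remaining=0 emitted=0 chunks_done=0
Byte 1 = 0x0D: mode=SIZE_CR remaining=0 emitted=0 chunks_done=0
Byte 2 = 0x0A: mode=DATA remaining=8 emitted=0 chunks_done=0
Byte 3 = 'l': mode=DATA remaining=7 emitted=1 chunks_done=0
Byte 4 = '5': mode=DATA remaining=6 emitted=2 chunks_done=0
Byte 5 = 'f': mode=DATA remaining=5 emitted=3 chunks_done=0
Byte 6 = 'h': mode=DATA remaining=4 emitted=4 chunks_done=0
Byte 7 = 'l': mode=DATA remaining=3 emitted=5 chunks_done=0
Byte 8 = '0': mode=DATA remaining=2 emitted=6 chunks_done=0
Byte 9 = 'f': mode=DATA remaining=1 emitted=7 chunks_done=0
Byte 10 = 'k': mode=DATA_DONE remaining=0 emitted=8 chunks_done=0
Byte 11 = 0x0D: mode=DATA_CR remaining=0 emitted=8 chunks_done=0
Byte 12 = 0x0A: mode=SIZE remaining=0 emitted=8 chunks_done=1
Byte 13 = '2': mode=SIZE remaining=0 emitted=8 chunks_done=1
Byte 14 = 0x0D: mode=SIZE_CR remaining=0 emitted=8 chunks_done=1
Byte 15 = 0x0A: mode=DATA remaining=2 emitted=8 chunks_done=1
Byte 16 = 'h': mode=DATA remaining=1 emitted=9 chunks_done=1
Byte 17 = 'b': mode=DATA_DONE remaining=0 emitted=10 chunks_done=1
Byte 18 = 0x0D: mode=DATA_CR remaining=0 emitted=10 chunks_done=1
Byte 19 = 0x0A: mode=SIZE remaining=0 emitted=10 chunks_done=2
Byte 20 = '0': mode=SIZE remaining=0 emitted=10 chunks_done=2

Answer: SIZE 0 10 2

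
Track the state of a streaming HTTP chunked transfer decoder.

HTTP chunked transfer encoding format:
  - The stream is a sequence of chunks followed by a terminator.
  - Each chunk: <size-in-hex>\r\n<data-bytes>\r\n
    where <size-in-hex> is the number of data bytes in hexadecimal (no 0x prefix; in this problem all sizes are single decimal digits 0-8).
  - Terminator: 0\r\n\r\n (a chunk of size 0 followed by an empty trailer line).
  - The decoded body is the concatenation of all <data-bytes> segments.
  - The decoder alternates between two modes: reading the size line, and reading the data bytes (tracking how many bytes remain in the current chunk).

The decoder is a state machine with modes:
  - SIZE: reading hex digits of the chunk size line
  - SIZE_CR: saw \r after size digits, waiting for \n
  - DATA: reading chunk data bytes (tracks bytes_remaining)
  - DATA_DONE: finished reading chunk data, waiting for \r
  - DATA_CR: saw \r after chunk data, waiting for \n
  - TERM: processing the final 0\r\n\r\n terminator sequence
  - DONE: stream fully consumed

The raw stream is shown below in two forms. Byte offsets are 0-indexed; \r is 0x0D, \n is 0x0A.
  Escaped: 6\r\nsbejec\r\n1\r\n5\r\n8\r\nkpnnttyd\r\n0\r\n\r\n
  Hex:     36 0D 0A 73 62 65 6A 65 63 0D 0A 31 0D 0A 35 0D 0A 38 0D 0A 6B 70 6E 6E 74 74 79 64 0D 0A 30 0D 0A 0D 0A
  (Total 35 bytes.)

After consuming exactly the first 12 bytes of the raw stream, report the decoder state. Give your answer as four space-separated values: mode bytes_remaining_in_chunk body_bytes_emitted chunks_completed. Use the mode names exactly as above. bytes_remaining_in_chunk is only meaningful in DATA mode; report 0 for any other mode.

Answer: SIZE 0 6 1

Derivation:
Byte 0 = '6': mode=SIZE remaining=0 emitted=0 chunks_done=0
Byte 1 = 0x0D: mode=SIZE_CR remaining=0 emitted=0 chunks_done=0
Byte 2 = 0x0A: mode=DATA remaining=6 emitted=0 chunks_done=0
Byte 3 = 's': mode=DATA remaining=5 emitted=1 chunks_done=0
Byte 4 = 'b': mode=DATA remaining=4 emitted=2 chunks_done=0
Byte 5 = 'e': mode=DATA remaining=3 emitted=3 chunks_done=0
Byte 6 = 'j': mode=DATA remaining=2 emitted=4 chunks_done=0
Byte 7 = 'e': mode=DATA remaining=1 emitted=5 chunks_done=0
Byte 8 = 'c': mode=DATA_DONE remaining=0 emitted=6 chunks_done=0
Byte 9 = 0x0D: mode=DATA_CR remaining=0 emitted=6 chunks_done=0
Byte 10 = 0x0A: mode=SIZE remaining=0 emitted=6 chunks_done=1
Byte 11 = '1': mode=SIZE remaining=0 emitted=6 chunks_done=1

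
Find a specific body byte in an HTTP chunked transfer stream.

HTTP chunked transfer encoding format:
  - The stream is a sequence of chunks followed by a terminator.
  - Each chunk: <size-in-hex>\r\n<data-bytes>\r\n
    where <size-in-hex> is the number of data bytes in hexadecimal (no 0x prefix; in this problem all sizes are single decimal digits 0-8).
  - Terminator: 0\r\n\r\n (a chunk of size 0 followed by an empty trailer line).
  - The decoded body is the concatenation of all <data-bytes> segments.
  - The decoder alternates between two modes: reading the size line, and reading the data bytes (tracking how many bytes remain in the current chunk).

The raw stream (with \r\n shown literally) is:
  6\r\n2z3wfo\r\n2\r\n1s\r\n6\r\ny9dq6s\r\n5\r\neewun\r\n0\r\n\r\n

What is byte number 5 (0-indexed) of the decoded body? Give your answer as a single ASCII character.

Answer: o

Derivation:
Chunk 1: stream[0..1]='6' size=0x6=6, data at stream[3..9]='2z3wfo' -> body[0..6], body so far='2z3wfo'
Chunk 2: stream[11..12]='2' size=0x2=2, data at stream[14..16]='1s' -> body[6..8], body so far='2z3wfo1s'
Chunk 3: stream[18..19]='6' size=0x6=6, data at stream[21..27]='y9dq6s' -> body[8..14], body so far='2z3wfo1sy9dq6s'
Chunk 4: stream[29..30]='5' size=0x5=5, data at stream[32..37]='eewun' -> body[14..19], body so far='2z3wfo1sy9dq6seewun'
Chunk 5: stream[39..40]='0' size=0 (terminator). Final body='2z3wfo1sy9dq6seewun' (19 bytes)
Body byte 5 = 'o'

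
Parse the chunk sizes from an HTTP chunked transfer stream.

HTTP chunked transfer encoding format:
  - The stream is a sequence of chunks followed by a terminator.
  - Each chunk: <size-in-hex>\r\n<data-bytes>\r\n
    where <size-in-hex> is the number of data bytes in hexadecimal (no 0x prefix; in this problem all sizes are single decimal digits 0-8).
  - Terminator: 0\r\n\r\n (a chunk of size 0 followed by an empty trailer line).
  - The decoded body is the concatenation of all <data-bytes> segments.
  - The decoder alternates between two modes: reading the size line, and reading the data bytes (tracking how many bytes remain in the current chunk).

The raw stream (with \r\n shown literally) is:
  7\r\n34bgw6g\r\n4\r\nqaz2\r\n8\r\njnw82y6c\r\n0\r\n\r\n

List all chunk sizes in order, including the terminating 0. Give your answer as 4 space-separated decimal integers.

Chunk 1: stream[0..1]='7' size=0x7=7, data at stream[3..10]='34bgw6g' -> body[0..7], body so far='34bgw6g'
Chunk 2: stream[12..13]='4' size=0x4=4, data at stream[15..19]='qaz2' -> body[7..11], body so far='34bgw6gqaz2'
Chunk 3: stream[21..22]='8' size=0x8=8, data at stream[24..32]='jnw82y6c' -> body[11..19], body so far='34bgw6gqaz2jnw82y6c'
Chunk 4: stream[34..35]='0' size=0 (terminator). Final body='34bgw6gqaz2jnw82y6c' (19 bytes)

Answer: 7 4 8 0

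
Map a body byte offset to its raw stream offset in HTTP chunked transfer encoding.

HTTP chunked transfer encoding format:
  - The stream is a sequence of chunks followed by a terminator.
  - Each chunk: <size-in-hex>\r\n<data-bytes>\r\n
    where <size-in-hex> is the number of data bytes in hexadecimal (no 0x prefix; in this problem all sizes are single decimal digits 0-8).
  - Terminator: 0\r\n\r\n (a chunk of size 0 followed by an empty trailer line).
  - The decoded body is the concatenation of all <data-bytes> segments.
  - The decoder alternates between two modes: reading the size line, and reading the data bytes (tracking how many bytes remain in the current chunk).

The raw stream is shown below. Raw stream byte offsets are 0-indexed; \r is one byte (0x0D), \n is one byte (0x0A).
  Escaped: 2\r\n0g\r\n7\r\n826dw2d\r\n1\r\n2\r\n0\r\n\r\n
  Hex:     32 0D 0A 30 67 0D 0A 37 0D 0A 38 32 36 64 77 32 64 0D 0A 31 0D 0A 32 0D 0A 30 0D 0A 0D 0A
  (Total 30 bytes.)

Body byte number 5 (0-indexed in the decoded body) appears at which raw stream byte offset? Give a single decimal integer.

Answer: 13

Derivation:
Chunk 1: stream[0..1]='2' size=0x2=2, data at stream[3..5]='0g' -> body[0..2], body so far='0g'
Chunk 2: stream[7..8]='7' size=0x7=7, data at stream[10..17]='826dw2d' -> body[2..9], body so far='0g826dw2d'
Chunk 3: stream[19..20]='1' size=0x1=1, data at stream[22..23]='2' -> body[9..10], body so far='0g826dw2d2'
Chunk 4: stream[25..26]='0' size=0 (terminator). Final body='0g826dw2d2' (10 bytes)
Body byte 5 at stream offset 13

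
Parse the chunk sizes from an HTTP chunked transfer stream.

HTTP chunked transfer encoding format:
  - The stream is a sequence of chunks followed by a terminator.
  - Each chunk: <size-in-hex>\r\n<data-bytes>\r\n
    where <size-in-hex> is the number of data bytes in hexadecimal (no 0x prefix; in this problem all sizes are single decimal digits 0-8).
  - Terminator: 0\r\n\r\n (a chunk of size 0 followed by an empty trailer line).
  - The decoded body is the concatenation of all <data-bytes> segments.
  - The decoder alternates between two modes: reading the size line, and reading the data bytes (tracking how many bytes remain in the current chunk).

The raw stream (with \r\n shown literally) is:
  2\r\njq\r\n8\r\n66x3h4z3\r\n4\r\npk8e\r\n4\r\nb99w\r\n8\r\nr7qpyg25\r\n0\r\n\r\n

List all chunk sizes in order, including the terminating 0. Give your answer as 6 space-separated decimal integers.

Chunk 1: stream[0..1]='2' size=0x2=2, data at stream[3..5]='jq' -> body[0..2], body so far='jq'
Chunk 2: stream[7..8]='8' size=0x8=8, data at stream[10..18]='66x3h4z3' -> body[2..10], body so far='jq66x3h4z3'
Chunk 3: stream[20..21]='4' size=0x4=4, data at stream[23..27]='pk8e' -> body[10..14], body so far='jq66x3h4z3pk8e'
Chunk 4: stream[29..30]='4' size=0x4=4, data at stream[32..36]='b99w' -> body[14..18], body so far='jq66x3h4z3pk8eb99w'
Chunk 5: stream[38..39]='8' size=0x8=8, data at stream[41..49]='r7qpyg25' -> body[18..26], body so far='jq66x3h4z3pk8eb99wr7qpyg25'
Chunk 6: stream[51..52]='0' size=0 (terminator). Final body='jq66x3h4z3pk8eb99wr7qpyg25' (26 bytes)

Answer: 2 8 4 4 8 0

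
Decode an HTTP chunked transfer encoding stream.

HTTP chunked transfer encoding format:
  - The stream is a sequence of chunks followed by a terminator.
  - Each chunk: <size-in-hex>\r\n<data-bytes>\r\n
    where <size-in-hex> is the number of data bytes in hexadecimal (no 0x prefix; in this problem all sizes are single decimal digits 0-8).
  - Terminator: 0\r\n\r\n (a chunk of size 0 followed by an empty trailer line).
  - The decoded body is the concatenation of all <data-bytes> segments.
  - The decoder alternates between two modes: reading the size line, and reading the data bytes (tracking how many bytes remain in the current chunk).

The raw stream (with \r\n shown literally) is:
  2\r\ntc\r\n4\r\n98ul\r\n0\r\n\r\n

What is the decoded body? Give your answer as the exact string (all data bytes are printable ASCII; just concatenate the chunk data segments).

Answer: tc98ul

Derivation:
Chunk 1: stream[0..1]='2' size=0x2=2, data at stream[3..5]='tc' -> body[0..2], body so far='tc'
Chunk 2: stream[7..8]='4' size=0x4=4, data at stream[10..14]='98ul' -> body[2..6], body so far='tc98ul'
Chunk 3: stream[16..17]='0' size=0 (terminator). Final body='tc98ul' (6 bytes)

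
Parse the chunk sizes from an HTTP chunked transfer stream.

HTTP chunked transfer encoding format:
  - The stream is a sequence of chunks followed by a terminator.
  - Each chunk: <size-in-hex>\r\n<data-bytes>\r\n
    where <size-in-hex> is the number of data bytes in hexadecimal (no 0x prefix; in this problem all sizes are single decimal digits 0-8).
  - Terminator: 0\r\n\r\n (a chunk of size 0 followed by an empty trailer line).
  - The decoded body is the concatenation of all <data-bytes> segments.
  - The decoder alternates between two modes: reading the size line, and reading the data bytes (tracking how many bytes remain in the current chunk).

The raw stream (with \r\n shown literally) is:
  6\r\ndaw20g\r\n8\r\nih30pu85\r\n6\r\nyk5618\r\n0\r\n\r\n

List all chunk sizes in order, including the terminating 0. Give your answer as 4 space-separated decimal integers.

Answer: 6 8 6 0

Derivation:
Chunk 1: stream[0..1]='6' size=0x6=6, data at stream[3..9]='daw20g' -> body[0..6], body so far='daw20g'
Chunk 2: stream[11..12]='8' size=0x8=8, data at stream[14..22]='ih30pu85' -> body[6..14], body so far='daw20gih30pu85'
Chunk 3: stream[24..25]='6' size=0x6=6, data at stream[27..33]='yk5618' -> body[14..20], body so far='daw20gih30pu85yk5618'
Chunk 4: stream[35..36]='0' size=0 (terminator). Final body='daw20gih30pu85yk5618' (20 bytes)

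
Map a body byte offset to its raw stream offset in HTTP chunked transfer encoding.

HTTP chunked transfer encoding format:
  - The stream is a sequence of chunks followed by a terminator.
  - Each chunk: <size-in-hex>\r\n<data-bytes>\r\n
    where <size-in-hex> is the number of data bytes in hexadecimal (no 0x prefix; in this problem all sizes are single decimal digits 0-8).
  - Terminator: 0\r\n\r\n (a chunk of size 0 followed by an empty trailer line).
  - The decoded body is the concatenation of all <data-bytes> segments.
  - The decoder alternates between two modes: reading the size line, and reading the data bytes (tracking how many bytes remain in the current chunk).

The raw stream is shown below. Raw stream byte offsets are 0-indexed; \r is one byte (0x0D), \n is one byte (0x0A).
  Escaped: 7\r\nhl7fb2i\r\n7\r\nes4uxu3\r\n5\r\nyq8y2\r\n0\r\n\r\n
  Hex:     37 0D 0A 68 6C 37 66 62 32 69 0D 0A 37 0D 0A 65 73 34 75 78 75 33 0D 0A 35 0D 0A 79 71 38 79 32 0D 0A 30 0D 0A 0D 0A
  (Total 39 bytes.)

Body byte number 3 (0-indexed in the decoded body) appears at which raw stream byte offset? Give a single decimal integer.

Answer: 6

Derivation:
Chunk 1: stream[0..1]='7' size=0x7=7, data at stream[3..10]='hl7fb2i' -> body[0..7], body so far='hl7fb2i'
Chunk 2: stream[12..13]='7' size=0x7=7, data at stream[15..22]='es4uxu3' -> body[7..14], body so far='hl7fb2ies4uxu3'
Chunk 3: stream[24..25]='5' size=0x5=5, data at stream[27..32]='yq8y2' -> body[14..19], body so far='hl7fb2ies4uxu3yq8y2'
Chunk 4: stream[34..35]='0' size=0 (terminator). Final body='hl7fb2ies4uxu3yq8y2' (19 bytes)
Body byte 3 at stream offset 6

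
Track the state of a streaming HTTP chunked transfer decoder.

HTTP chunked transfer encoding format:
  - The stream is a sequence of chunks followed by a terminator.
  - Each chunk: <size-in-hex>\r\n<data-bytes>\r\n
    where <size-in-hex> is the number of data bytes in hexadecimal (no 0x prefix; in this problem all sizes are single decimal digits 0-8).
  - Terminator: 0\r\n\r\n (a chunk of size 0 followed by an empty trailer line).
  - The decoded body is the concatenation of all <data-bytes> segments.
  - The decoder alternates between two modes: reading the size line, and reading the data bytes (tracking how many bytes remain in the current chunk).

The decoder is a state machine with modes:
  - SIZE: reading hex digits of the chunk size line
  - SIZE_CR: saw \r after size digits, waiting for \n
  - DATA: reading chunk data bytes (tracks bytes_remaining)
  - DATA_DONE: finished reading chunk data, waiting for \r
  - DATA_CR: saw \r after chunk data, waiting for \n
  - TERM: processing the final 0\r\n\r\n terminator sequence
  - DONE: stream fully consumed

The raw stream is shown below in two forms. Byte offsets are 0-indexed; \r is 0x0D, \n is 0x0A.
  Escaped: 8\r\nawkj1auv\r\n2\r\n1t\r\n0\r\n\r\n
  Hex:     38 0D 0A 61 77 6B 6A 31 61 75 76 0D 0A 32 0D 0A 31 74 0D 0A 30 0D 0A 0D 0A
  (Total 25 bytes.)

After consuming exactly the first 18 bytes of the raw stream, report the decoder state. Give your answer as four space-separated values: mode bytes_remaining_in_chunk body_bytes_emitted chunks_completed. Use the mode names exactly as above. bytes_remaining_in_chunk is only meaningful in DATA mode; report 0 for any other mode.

Answer: DATA_DONE 0 10 1

Derivation:
Byte 0 = '8': mode=SIZE remaining=0 emitted=0 chunks_done=0
Byte 1 = 0x0D: mode=SIZE_CR remaining=0 emitted=0 chunks_done=0
Byte 2 = 0x0A: mode=DATA remaining=8 emitted=0 chunks_done=0
Byte 3 = 'a': mode=DATA remaining=7 emitted=1 chunks_done=0
Byte 4 = 'w': mode=DATA remaining=6 emitted=2 chunks_done=0
Byte 5 = 'k': mode=DATA remaining=5 emitted=3 chunks_done=0
Byte 6 = 'j': mode=DATA remaining=4 emitted=4 chunks_done=0
Byte 7 = '1': mode=DATA remaining=3 emitted=5 chunks_done=0
Byte 8 = 'a': mode=DATA remaining=2 emitted=6 chunks_done=0
Byte 9 = 'u': mode=DATA remaining=1 emitted=7 chunks_done=0
Byte 10 = 'v': mode=DATA_DONE remaining=0 emitted=8 chunks_done=0
Byte 11 = 0x0D: mode=DATA_CR remaining=0 emitted=8 chunks_done=0
Byte 12 = 0x0A: mode=SIZE remaining=0 emitted=8 chunks_done=1
Byte 13 = '2': mode=SIZE remaining=0 emitted=8 chunks_done=1
Byte 14 = 0x0D: mode=SIZE_CR remaining=0 emitted=8 chunks_done=1
Byte 15 = 0x0A: mode=DATA remaining=2 emitted=8 chunks_done=1
Byte 16 = '1': mode=DATA remaining=1 emitted=9 chunks_done=1
Byte 17 = 't': mode=DATA_DONE remaining=0 emitted=10 chunks_done=1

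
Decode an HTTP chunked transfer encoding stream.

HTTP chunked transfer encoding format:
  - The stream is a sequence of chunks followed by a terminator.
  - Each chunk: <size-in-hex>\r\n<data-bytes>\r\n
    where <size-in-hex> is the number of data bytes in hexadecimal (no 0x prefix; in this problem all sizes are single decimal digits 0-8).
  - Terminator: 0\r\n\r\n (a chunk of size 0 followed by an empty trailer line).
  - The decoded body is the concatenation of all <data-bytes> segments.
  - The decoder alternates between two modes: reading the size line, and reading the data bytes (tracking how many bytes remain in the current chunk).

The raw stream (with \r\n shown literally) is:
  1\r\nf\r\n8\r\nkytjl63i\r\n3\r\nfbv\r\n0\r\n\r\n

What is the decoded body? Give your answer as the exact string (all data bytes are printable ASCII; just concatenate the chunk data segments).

Chunk 1: stream[0..1]='1' size=0x1=1, data at stream[3..4]='f' -> body[0..1], body so far='f'
Chunk 2: stream[6..7]='8' size=0x8=8, data at stream[9..17]='kytjl63i' -> body[1..9], body so far='fkytjl63i'
Chunk 3: stream[19..20]='3' size=0x3=3, data at stream[22..25]='fbv' -> body[9..12], body so far='fkytjl63ifbv'
Chunk 4: stream[27..28]='0' size=0 (terminator). Final body='fkytjl63ifbv' (12 bytes)

Answer: fkytjl63ifbv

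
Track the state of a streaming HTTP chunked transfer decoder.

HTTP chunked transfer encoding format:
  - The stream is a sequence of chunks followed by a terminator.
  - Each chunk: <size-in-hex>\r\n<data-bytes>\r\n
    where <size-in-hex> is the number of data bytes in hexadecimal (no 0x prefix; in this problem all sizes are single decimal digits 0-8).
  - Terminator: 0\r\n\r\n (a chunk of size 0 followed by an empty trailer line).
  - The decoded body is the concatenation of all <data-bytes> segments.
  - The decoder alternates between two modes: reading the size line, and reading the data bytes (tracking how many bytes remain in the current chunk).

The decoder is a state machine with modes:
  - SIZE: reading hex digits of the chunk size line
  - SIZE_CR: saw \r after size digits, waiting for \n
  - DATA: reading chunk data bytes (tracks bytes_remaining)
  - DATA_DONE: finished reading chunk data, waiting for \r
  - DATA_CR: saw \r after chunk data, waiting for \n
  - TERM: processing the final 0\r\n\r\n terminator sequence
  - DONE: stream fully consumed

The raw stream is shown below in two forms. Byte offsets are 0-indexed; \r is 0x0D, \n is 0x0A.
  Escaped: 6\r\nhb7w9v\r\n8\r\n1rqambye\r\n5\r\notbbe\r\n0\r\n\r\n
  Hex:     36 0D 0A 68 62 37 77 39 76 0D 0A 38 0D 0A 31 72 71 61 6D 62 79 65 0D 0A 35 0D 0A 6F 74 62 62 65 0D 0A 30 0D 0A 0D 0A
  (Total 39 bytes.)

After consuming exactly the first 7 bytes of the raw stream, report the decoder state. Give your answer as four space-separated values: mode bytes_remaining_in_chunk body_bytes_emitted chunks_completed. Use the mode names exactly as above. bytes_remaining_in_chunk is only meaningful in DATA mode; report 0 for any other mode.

Answer: DATA 2 4 0

Derivation:
Byte 0 = '6': mode=SIZE remaining=0 emitted=0 chunks_done=0
Byte 1 = 0x0D: mode=SIZE_CR remaining=0 emitted=0 chunks_done=0
Byte 2 = 0x0A: mode=DATA remaining=6 emitted=0 chunks_done=0
Byte 3 = 'h': mode=DATA remaining=5 emitted=1 chunks_done=0
Byte 4 = 'b': mode=DATA remaining=4 emitted=2 chunks_done=0
Byte 5 = '7': mode=DATA remaining=3 emitted=3 chunks_done=0
Byte 6 = 'w': mode=DATA remaining=2 emitted=4 chunks_done=0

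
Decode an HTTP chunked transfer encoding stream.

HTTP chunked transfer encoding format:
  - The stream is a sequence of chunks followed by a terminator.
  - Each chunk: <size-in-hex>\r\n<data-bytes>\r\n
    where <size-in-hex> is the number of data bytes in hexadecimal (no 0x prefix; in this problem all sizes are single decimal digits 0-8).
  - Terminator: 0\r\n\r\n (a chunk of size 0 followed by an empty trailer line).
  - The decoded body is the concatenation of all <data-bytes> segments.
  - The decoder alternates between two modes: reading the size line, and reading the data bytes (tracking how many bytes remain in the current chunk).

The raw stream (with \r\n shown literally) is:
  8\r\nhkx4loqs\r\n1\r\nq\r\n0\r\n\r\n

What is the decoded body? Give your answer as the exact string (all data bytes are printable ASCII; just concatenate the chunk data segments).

Chunk 1: stream[0..1]='8' size=0x8=8, data at stream[3..11]='hkx4loqs' -> body[0..8], body so far='hkx4loqs'
Chunk 2: stream[13..14]='1' size=0x1=1, data at stream[16..17]='q' -> body[8..9], body so far='hkx4loqsq'
Chunk 3: stream[19..20]='0' size=0 (terminator). Final body='hkx4loqsq' (9 bytes)

Answer: hkx4loqsq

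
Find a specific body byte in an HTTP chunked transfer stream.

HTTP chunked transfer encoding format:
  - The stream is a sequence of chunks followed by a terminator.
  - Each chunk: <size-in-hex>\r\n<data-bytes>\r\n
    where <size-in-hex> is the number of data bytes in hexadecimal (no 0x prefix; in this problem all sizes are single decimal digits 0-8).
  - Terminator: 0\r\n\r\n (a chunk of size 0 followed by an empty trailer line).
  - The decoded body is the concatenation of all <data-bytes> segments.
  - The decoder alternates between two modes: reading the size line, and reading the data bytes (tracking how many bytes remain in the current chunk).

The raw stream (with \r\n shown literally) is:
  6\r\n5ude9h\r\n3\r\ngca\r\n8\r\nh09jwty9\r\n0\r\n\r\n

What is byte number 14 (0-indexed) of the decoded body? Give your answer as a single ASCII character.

Chunk 1: stream[0..1]='6' size=0x6=6, data at stream[3..9]='5ude9h' -> body[0..6], body so far='5ude9h'
Chunk 2: stream[11..12]='3' size=0x3=3, data at stream[14..17]='gca' -> body[6..9], body so far='5ude9hgca'
Chunk 3: stream[19..20]='8' size=0x8=8, data at stream[22..30]='h09jwty9' -> body[9..17], body so far='5ude9hgcah09jwty9'
Chunk 4: stream[32..33]='0' size=0 (terminator). Final body='5ude9hgcah09jwty9' (17 bytes)
Body byte 14 = 't'

Answer: t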